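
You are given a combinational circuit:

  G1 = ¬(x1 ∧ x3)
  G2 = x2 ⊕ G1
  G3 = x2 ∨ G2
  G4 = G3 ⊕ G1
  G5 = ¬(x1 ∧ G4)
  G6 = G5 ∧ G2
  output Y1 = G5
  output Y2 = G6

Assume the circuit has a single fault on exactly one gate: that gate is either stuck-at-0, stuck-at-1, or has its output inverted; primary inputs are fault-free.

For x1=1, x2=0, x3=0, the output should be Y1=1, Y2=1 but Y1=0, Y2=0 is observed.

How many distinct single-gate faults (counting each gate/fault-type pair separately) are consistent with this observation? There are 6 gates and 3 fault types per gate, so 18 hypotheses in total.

8

Fault-free: G1=1, G2=1, G3=1, G4=0, G5=1, G6=1 → Y1=1, Y2=1. Observed Y1=0, Y2=0.
  G1: none of the 3 fault types match ✗
  G2: stuck-at-0, inverted output ✓; others ✗
  G3: stuck-at-0, inverted output ✓; others ✗
  G4: stuck-at-1, inverted output ✓; others ✗
  G5: stuck-at-0, inverted output ✓; others ✗
  G6: none of the 3 fault types match ✗
Consistent faults: {G2 stuck-at-0, G2 inverted output, G3 stuck-at-0, G3 inverted output, G4 stuck-at-1, G4 inverted output, G5 stuck-at-0, G5 inverted output} — 8 in all.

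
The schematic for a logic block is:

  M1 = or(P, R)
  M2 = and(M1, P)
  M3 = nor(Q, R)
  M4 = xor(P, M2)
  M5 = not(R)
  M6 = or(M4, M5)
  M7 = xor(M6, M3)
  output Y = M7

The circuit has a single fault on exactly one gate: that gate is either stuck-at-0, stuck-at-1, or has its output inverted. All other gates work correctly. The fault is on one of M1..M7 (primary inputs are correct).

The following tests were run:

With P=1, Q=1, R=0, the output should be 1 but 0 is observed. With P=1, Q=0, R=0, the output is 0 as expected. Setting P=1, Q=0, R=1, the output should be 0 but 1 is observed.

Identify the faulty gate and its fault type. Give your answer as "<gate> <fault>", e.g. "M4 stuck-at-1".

Fault-free values for test 1 (P=1, Q=1, R=0): M1=1, M2=1, M3=0, M4=0, M5=1, M6=1, M7=1, giving Y=1. Observed 0.
Test 1: faults giving observed 0 are {M3 stuck-at-1, M3 inverted output, M5 stuck-at-0, M5 inverted output, M6 stuck-at-0, M6 inverted output, M7 stuck-at-0, M7 inverted output}.
Test 2 (P=1, Q=0, R=0): fault-free M1=1, M2=1, M3=1, M4=0, M5=1, M6=1, M7=0 → 0; observed 0. Eliminates M3 inverted output, M5 stuck-at-0, M5 inverted output, M6 stuck-at-0, M6 inverted output, M7 inverted output.
Test 3 (P=1, Q=0, R=1): fault-free M1=1, M2=1, M3=0, M4=0, M5=0, M6=0, M7=0 → 0; observed 1. Eliminates M7 stuck-at-0.
Only M3 stuck-at-1 is consistent with every test.

M3 stuck-at-1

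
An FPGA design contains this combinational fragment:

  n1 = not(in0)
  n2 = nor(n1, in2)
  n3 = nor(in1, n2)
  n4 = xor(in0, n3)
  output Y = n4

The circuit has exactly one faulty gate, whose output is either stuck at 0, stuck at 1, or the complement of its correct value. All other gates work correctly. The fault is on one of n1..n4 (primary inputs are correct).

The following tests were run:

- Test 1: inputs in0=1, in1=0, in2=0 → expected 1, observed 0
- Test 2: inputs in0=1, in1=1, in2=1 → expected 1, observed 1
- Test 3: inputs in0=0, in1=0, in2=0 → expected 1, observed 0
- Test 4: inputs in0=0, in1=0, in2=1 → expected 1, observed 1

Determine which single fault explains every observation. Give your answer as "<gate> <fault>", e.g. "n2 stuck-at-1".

n1 inverted output

Fault-free values for test 1 (in0=1, in1=0, in2=0): n1=0, n2=1, n3=0, n4=1, giving Y=1. Observed 0.
Test 1: faults giving observed 0 are {n1 stuck-at-1, n1 inverted output, n2 stuck-at-0, n2 inverted output, n3 stuck-at-1, n3 inverted output, n4 stuck-at-0, n4 inverted output}.
Test 2 (in0=1, in1=1, in2=1): fault-free n1=0, n2=0, n3=0, n4=1 → 1; observed 1. Eliminates n3 stuck-at-1, n3 inverted output, n4 stuck-at-0, n4 inverted output.
Test 3 (in0=0, in1=0, in2=0): fault-free n1=1, n2=0, n3=1, n4=1 → 1; observed 0. Eliminates n1 stuck-at-1, n2 stuck-at-0.
Test 4 (in0=0, in1=0, in2=1): fault-free n1=1, n2=0, n3=1, n4=1 → 1; observed 1. Eliminates n2 inverted output.
Only n1 inverted output is consistent with every test.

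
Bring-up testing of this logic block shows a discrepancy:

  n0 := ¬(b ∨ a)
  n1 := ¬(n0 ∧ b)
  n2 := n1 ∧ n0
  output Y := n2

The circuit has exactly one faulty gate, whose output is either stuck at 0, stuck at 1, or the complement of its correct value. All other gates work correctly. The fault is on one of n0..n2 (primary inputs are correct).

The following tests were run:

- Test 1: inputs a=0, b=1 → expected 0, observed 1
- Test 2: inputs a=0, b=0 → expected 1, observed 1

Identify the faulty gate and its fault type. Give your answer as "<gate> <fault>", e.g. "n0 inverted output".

Fault-free values for test 1 (a=0, b=1): n0=0, n1=1, n2=0, giving Y=0. Observed 1.
Test 1: faults giving observed 1 are {n2 stuck-at-1, n2 inverted output}.
Test 2 (a=0, b=0): fault-free n0=1, n1=1, n2=1 → 1; observed 1. Eliminates n2 inverted output.
Only n2 stuck-at-1 is consistent with every test.

n2 stuck-at-1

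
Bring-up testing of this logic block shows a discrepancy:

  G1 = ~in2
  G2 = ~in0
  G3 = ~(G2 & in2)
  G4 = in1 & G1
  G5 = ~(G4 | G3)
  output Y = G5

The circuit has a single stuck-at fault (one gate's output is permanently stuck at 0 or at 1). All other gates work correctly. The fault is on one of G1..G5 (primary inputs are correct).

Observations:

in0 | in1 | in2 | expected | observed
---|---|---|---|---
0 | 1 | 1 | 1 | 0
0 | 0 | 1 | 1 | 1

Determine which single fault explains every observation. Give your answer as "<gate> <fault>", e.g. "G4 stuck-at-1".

G1 stuck-at-1

Fault-free values for test 1 (in0=0, in1=1, in2=1): G1=0, G2=1, G3=0, G4=0, G5=1, giving Y=1. Observed 0.
Test 1: faults giving observed 0 are {G1 stuck-at-1, G2 stuck-at-0, G3 stuck-at-1, G4 stuck-at-1, G5 stuck-at-0}.
Test 2 (in0=0, in1=0, in2=1): fault-free G1=0, G2=1, G3=0, G4=0, G5=1 → 1; observed 1. Eliminates G2 stuck-at-0, G3 stuck-at-1, G4 stuck-at-1, G5 stuck-at-0.
Only G1 stuck-at-1 is consistent with every test.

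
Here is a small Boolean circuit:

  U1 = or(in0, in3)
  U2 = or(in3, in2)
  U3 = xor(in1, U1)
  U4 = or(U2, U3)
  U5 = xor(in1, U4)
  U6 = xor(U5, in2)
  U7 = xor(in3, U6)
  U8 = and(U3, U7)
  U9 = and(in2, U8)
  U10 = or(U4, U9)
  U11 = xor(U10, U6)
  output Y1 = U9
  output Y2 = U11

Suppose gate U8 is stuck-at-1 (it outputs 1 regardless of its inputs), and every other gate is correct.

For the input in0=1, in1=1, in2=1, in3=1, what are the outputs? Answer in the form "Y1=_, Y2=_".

Y1=1, Y2=0

Propagate with U8 forced: U1=1, U2=1, U3=0, U4=1, U5=0, U6=1, U7=0, U8=1 [stuck-at-1], U9=1, U10=1, U11=0.
So the outputs are Y1=1, Y2=0. (Without the fault they would be Y1=0, Y2=0.)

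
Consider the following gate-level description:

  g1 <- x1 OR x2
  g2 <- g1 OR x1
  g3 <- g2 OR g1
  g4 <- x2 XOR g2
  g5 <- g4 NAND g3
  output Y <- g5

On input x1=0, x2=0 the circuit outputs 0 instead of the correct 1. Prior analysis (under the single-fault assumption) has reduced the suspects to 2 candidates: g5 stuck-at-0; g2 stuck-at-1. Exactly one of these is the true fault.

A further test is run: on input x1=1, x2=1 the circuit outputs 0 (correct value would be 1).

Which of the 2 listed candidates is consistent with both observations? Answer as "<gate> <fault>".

g5 stuck-at-0

Evaluate each candidate on input x1=1, x2=1:
  g5 stuck-at-0: g1=1, g2=1, g3=1, g4=0, g5=0 [stuck-at-0] → 0 — matches
  g2 stuck-at-1: g1=1, g2=1 [stuck-at-1], g3=1, g4=0, g5=1 → 1 — eliminated
Only g5 stuck-at-0 reproduces the observed 0.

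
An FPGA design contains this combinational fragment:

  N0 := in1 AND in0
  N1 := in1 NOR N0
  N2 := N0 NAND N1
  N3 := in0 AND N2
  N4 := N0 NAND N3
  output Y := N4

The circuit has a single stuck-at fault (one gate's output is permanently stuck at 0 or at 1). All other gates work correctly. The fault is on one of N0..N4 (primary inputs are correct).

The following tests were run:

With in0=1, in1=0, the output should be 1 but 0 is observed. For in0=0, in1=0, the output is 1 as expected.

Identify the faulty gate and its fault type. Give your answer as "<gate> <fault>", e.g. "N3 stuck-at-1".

Fault-free values for test 1 (in0=1, in1=0): N0=0, N1=1, N2=1, N3=1, N4=1, giving Y=1. Observed 0.
Test 1: faults giving observed 0 are {N0 stuck-at-1, N4 stuck-at-0}.
Test 2 (in0=0, in1=0): fault-free N0=0, N1=1, N2=1, N3=0, N4=1 → 1; observed 1. Eliminates N4 stuck-at-0.
Only N0 stuck-at-1 is consistent with every test.

N0 stuck-at-1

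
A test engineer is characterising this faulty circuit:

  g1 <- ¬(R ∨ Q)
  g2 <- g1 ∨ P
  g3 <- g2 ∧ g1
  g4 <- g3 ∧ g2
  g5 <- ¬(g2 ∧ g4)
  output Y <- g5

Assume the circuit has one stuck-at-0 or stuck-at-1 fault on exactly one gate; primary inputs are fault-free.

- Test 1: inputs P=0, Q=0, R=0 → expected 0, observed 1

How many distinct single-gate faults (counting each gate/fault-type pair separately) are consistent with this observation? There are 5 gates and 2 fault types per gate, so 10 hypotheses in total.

5

Fault-free: g1=1, g2=1, g3=1, g4=1, g5=0 → 0. Observed 1.
  g1 stuck-at-0: output 1 ✓
  g1 stuck-at-1: output 0 ✗
  g2 stuck-at-0: output 1 ✓
  g2 stuck-at-1: output 0 ✗
  g3 stuck-at-0: output 1 ✓
  g3 stuck-at-1: output 0 ✗
  g4 stuck-at-0: output 1 ✓
  g4 stuck-at-1: output 0 ✗
  g5 stuck-at-0: output 0 ✗
  g5 stuck-at-1: output 1 ✓
Consistent faults: {g1 stuck-at-0, g2 stuck-at-0, g3 stuck-at-0, g4 stuck-at-0, g5 stuck-at-1} — 5 in all.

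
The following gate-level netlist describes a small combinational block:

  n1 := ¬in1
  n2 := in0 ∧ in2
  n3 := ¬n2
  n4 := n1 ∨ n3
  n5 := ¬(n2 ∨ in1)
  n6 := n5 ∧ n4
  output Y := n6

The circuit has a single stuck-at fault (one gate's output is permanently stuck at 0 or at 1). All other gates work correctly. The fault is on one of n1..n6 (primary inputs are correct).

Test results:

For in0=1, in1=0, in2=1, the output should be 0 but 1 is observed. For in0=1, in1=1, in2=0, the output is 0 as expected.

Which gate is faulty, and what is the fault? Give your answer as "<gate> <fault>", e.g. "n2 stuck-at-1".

Fault-free values for test 1 (in0=1, in1=0, in2=1): n1=1, n2=1, n3=0, n4=1, n5=0, n6=0, giving Y=0. Observed 1.
Test 1: faults giving observed 1 are {n2 stuck-at-0, n5 stuck-at-1, n6 stuck-at-1}.
Test 2 (in0=1, in1=1, in2=0): fault-free n1=0, n2=0, n3=1, n4=1, n5=0, n6=0 → 0; observed 0. Eliminates n5 stuck-at-1, n6 stuck-at-1.
Only n2 stuck-at-0 is consistent with every test.

n2 stuck-at-0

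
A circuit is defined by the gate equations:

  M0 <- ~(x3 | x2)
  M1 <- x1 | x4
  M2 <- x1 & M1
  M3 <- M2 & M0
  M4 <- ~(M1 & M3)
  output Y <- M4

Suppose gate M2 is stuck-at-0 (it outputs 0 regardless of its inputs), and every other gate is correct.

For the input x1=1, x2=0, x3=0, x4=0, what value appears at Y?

Propagate with M2 forced: M0=1, M1=1, M2=0 [stuck-at-0], M3=0, M4=1.
So Y = 1. (Without the fault it would be 0.)

1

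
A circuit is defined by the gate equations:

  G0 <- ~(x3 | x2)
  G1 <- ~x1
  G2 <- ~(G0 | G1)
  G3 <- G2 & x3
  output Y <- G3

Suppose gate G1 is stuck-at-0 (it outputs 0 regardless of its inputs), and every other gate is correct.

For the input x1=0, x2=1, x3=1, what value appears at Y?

Propagate with G1 forced: G0=0, G1=0 [stuck-at-0], G2=1, G3=1.
So Y = 1. (Without the fault it would be 0.)

1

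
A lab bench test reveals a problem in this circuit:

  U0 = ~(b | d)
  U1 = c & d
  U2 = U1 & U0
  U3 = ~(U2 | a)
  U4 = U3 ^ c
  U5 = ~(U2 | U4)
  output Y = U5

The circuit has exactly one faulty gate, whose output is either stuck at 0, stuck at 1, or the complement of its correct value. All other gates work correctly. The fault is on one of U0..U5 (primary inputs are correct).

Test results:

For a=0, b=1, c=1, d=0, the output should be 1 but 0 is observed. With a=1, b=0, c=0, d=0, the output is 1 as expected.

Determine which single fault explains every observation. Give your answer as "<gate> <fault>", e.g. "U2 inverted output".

Fault-free values for test 1 (a=0, b=1, c=1, d=0): U0=0, U1=0, U2=0, U3=1, U4=0, U5=1, giving Y=1. Observed 0.
Test 1: faults giving observed 0 are {U2 stuck-at-1, U2 inverted output, U3 stuck-at-0, U3 inverted output, U4 stuck-at-1, U4 inverted output, U5 stuck-at-0, U5 inverted output}.
Test 2 (a=1, b=0, c=0, d=0): fault-free U0=1, U1=0, U2=0, U3=0, U4=0, U5=1 → 1; observed 1. Eliminates U2 stuck-at-1, U2 inverted output, U3 inverted output, U4 stuck-at-1, U4 inverted output, U5 stuck-at-0, U5 inverted output.
Only U3 stuck-at-0 is consistent with every test.

U3 stuck-at-0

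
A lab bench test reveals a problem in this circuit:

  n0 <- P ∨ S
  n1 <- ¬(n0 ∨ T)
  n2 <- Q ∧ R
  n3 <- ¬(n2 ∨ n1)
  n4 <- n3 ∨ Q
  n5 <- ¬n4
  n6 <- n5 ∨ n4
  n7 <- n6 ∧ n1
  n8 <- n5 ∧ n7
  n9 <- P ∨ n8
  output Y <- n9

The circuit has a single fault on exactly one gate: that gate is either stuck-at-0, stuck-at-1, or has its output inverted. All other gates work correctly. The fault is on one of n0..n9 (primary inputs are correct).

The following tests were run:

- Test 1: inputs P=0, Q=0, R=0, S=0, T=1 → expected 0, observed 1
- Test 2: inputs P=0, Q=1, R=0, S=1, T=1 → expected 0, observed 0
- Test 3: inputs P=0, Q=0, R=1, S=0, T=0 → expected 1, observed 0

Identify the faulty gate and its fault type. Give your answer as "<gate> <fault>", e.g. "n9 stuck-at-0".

n1 inverted output

Fault-free values for test 1 (P=0, Q=0, R=0, S=0, T=1): n0=0, n1=0, n2=0, n3=1, n4=1, n5=0, n6=1, n7=0, n8=0, n9=0, giving Y=0. Observed 1.
Test 1: faults giving observed 1 are {n1 stuck-at-1, n1 inverted output, n8 stuck-at-1, n8 inverted output, n9 stuck-at-1, n9 inverted output}.
Test 2 (P=0, Q=1, R=0, S=1, T=1): fault-free n0=1, n1=0, n2=0, n3=1, n4=1, n5=0, n6=1, n7=0, n8=0, n9=0 → 0; observed 0. Eliminates n8 stuck-at-1, n8 inverted output, n9 stuck-at-1, n9 inverted output.
Test 3 (P=0, Q=0, R=1, S=0, T=0): fault-free n0=0, n1=1, n2=0, n3=0, n4=0, n5=1, n6=1, n7=1, n8=1, n9=1 → 1; observed 0. Eliminates n1 stuck-at-1.
Only n1 inverted output is consistent with every test.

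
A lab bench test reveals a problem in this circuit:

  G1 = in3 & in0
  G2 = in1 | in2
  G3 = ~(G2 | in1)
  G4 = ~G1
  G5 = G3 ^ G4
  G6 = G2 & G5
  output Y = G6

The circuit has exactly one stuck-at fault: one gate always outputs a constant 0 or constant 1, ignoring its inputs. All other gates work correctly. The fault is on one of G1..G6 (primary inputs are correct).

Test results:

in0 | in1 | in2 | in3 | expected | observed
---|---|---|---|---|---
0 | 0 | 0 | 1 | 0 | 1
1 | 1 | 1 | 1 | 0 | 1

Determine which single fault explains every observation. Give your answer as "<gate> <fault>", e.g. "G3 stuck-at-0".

Fault-free values for test 1 (in0=0, in1=0, in2=0, in3=1): G1=0, G2=0, G3=1, G4=1, G5=0, G6=0, giving Y=0. Observed 1.
Test 1: faults giving observed 1 are {G2 stuck-at-1, G6 stuck-at-1}.
Test 2 (in0=1, in1=1, in2=1, in3=1): fault-free G1=1, G2=1, G3=0, G4=0, G5=0, G6=0 → 0; observed 1. Eliminates G2 stuck-at-1.
Only G6 stuck-at-1 is consistent with every test.

G6 stuck-at-1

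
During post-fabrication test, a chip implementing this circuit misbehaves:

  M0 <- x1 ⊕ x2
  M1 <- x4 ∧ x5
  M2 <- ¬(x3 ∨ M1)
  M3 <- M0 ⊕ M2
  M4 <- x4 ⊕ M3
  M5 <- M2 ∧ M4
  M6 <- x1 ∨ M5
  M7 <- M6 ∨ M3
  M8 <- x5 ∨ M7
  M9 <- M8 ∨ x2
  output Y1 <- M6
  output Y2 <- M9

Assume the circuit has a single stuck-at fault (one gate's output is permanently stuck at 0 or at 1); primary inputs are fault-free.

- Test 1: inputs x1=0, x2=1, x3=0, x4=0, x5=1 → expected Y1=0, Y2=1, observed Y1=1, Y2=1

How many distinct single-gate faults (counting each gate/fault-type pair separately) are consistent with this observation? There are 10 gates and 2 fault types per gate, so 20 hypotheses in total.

5

Fault-free: M0=1, M1=0, M2=1, M3=0, M4=0, M5=0, M6=0, M7=0, M8=1, M9=1 → Y1=0, Y2=1. Observed Y1=1, Y2=1.
  M0: stuck-at-0 ✓; others ✗
  M1: none of the 2 fault types match ✗
  M2: none of the 2 fault types match ✗
  M3: stuck-at-1 ✓; others ✗
  M4: stuck-at-1 ✓; others ✗
  M5: stuck-at-1 ✓; others ✗
  M6: stuck-at-1 ✓; others ✗
  M7: none of the 2 fault types match ✗
  M8: none of the 2 fault types match ✗
  M9: none of the 2 fault types match ✗
Consistent faults: {M0 stuck-at-0, M3 stuck-at-1, M4 stuck-at-1, M5 stuck-at-1, M6 stuck-at-1} — 5 in all.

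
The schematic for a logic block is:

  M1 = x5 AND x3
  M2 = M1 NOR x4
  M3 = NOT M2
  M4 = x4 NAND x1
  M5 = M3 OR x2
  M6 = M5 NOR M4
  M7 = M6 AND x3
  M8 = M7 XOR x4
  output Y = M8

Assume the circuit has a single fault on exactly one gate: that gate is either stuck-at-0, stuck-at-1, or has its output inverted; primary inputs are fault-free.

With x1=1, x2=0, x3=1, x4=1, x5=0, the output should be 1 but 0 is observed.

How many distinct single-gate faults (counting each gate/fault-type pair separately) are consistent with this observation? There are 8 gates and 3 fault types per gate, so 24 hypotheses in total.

Fault-free: M1=0, M2=0, M3=1, M4=0, M5=1, M6=0, M7=0, M8=1 → 1. Observed 0.
  M1: none of the 3 fault types match ✗
  M2: stuck-at-1, inverted output ✓; others ✗
  M3: stuck-at-0, inverted output ✓; others ✗
  M4: none of the 3 fault types match ✗
  M5: stuck-at-0, inverted output ✓; others ✗
  M6: stuck-at-1, inverted output ✓; others ✗
  M7: stuck-at-1, inverted output ✓; others ✗
  M8: stuck-at-0, inverted output ✓; others ✗
Consistent faults: {M2 stuck-at-1, M2 inverted output, M3 stuck-at-0, M3 inverted output, M5 stuck-at-0, M5 inverted output, M6 stuck-at-1, M6 inverted output, M7 stuck-at-1, M7 inverted output, M8 stuck-at-0, M8 inverted output} — 12 in all.

12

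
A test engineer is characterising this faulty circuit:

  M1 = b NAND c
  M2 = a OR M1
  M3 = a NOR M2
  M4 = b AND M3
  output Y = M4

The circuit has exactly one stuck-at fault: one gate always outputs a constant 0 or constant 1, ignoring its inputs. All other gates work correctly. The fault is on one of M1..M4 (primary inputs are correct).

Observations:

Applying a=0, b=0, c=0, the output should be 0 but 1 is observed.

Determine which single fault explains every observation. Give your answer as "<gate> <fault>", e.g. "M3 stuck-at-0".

M4 stuck-at-1

Fault-free values for test 1 (a=0, b=0, c=0): M1=1, M2=1, M3=0, M4=0, giving Y=0. Observed 1.
Test 1: faults giving observed 1 are {M4 stuck-at-1}.
Only M4 stuck-at-1 is consistent with every test.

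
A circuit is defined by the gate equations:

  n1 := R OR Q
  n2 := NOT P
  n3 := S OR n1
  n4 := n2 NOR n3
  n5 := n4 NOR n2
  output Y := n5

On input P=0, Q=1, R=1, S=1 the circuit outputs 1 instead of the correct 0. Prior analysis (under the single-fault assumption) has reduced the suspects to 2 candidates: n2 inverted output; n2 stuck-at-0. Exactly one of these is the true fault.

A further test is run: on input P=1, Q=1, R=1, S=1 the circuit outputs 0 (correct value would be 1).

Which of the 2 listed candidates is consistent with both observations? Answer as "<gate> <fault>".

Evaluate each candidate on input P=1, Q=1, R=1, S=1:
  n2 inverted output: n1=1, n2=1 [inverted output], n3=1, n4=0, n5=0 → 0 — matches
  n2 stuck-at-0: n1=1, n2=0 [stuck-at-0], n3=1, n4=0, n5=1 → 1 — eliminated
Only n2 inverted output reproduces the observed 0.

n2 inverted output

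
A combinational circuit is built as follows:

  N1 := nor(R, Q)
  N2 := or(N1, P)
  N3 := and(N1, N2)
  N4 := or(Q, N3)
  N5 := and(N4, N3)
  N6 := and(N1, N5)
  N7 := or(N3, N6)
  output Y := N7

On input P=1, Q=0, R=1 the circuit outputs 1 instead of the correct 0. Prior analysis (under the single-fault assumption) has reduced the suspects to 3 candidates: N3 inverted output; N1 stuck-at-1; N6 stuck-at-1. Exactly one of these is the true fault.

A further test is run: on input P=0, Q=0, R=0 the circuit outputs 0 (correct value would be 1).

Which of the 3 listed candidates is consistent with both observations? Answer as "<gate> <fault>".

Evaluate each candidate on input P=0, Q=0, R=0:
  N3 inverted output: N1=1, N2=1, N3=0 [inverted output], N4=0, N5=0, N6=0, N7=0 → 0 — matches
  N1 stuck-at-1: N1=1 [stuck-at-1], N2=1, N3=1, N4=1, N5=1, N6=1, N7=1 → 1 — eliminated
  N6 stuck-at-1: N1=1, N2=1, N3=1, N4=1, N5=1, N6=1 [stuck-at-1], N7=1 → 1 — eliminated
Only N3 inverted output reproduces the observed 0.

N3 inverted output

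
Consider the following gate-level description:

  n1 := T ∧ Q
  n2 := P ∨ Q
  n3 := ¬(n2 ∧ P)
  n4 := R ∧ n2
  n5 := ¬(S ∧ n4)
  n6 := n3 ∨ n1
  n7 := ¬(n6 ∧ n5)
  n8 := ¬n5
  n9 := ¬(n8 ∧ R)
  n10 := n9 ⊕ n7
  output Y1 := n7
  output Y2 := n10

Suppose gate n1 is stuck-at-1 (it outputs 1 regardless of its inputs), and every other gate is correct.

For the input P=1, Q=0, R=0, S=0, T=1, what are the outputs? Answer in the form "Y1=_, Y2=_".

Propagate with n1 forced: n1=1 [stuck-at-1], n2=1, n3=0, n4=0, n5=1, n6=1, n7=0, n8=0, n9=1, n10=1.
So the outputs are Y1=0, Y2=1. (Without the fault they would be Y1=1, Y2=0.)

Y1=0, Y2=1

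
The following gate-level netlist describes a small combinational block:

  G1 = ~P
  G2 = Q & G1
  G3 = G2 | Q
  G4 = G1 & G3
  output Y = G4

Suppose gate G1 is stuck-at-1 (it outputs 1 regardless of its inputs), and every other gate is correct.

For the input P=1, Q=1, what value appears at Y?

Propagate with G1 forced: G1=1 [stuck-at-1], G2=1, G3=1, G4=1.
So Y = 1. (Without the fault it would be 0.)

1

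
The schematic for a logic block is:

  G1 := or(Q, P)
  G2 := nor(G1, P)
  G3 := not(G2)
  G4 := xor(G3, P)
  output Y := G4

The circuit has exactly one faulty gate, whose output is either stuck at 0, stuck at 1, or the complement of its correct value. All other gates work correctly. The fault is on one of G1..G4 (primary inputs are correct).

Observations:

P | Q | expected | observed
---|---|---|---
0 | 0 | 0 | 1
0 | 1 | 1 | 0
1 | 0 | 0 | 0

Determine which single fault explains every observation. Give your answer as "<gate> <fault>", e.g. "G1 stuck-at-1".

G1 inverted output

Fault-free values for test 1 (P=0, Q=0): G1=0, G2=1, G3=0, G4=0, giving Y=0. Observed 1.
Test 1: faults giving observed 1 are {G1 stuck-at-1, G1 inverted output, G2 stuck-at-0, G2 inverted output, G3 stuck-at-1, G3 inverted output, G4 stuck-at-1, G4 inverted output}.
Test 2 (P=0, Q=1): fault-free G1=1, G2=0, G3=1, G4=1 → 1; observed 0. Eliminates G1 stuck-at-1, G2 stuck-at-0, G3 stuck-at-1, G4 stuck-at-1.
Test 3 (P=1, Q=0): fault-free G1=1, G2=0, G3=1, G4=0 → 0; observed 0. Eliminates G2 inverted output, G3 inverted output, G4 inverted output.
Only G1 inverted output is consistent with every test.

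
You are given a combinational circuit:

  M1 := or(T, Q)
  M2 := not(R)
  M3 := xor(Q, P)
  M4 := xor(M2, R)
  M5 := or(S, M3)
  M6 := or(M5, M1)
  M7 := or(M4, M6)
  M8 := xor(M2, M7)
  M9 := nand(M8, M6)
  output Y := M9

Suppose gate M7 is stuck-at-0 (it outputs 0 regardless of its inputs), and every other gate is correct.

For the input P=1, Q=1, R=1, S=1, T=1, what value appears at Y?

Propagate with M7 forced: M1=1, M2=0, M3=0, M4=1, M5=1, M6=1, M7=0 [stuck-at-0], M8=0, M9=1.
So Y = 1. (Without the fault it would be 0.)

1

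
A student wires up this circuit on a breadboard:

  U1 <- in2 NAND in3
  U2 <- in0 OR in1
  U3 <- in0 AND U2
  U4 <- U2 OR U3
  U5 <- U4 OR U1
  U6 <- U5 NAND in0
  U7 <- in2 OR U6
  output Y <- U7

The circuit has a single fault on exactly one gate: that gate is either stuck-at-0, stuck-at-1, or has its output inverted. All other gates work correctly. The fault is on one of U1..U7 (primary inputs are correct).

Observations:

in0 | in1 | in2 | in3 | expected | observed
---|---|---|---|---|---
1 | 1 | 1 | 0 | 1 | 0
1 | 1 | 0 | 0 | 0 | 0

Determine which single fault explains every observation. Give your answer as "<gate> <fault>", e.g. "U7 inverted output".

Fault-free values for test 1 (in0=1, in1=1, in2=1, in3=0): U1=1, U2=1, U3=1, U4=1, U5=1, U6=0, U7=1, giving Y=1. Observed 0.
Test 1: faults giving observed 0 are {U7 stuck-at-0, U7 inverted output}.
Test 2 (in0=1, in1=1, in2=0, in3=0): fault-free U1=1, U2=1, U3=1, U4=1, U5=1, U6=0, U7=0 → 0; observed 0. Eliminates U7 inverted output.
Only U7 stuck-at-0 is consistent with every test.

U7 stuck-at-0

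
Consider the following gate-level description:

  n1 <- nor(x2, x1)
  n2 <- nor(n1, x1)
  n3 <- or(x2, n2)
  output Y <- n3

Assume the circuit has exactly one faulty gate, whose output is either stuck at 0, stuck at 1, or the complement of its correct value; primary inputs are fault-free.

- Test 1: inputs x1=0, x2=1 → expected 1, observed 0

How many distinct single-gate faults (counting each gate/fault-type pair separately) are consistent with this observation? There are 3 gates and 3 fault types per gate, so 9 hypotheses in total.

Fault-free: n1=0, n2=1, n3=1 → 1. Observed 0.
  n1 stuck-at-0: output 1 ✗
  n1 stuck-at-1: output 1 ✗
  n1 inverted output: output 1 ✗
  n2 stuck-at-0: output 1 ✗
  n2 stuck-at-1: output 1 ✗
  n2 inverted output: output 1 ✗
  n3 stuck-at-0: output 0 ✓
  n3 stuck-at-1: output 1 ✗
  n3 inverted output: output 0 ✓
Consistent faults: {n3 stuck-at-0, n3 inverted output} — 2 in all.

2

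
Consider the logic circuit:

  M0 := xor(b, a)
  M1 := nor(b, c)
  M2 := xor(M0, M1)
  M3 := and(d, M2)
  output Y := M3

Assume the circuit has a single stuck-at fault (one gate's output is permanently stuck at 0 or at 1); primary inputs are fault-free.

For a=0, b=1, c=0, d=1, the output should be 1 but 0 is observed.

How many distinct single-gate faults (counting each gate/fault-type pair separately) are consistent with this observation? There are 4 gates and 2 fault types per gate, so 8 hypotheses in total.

Fault-free: M0=1, M1=0, M2=1, M3=1 → 1. Observed 0.
  M0 stuck-at-0: output 0 ✓
  M0 stuck-at-1: output 1 ✗
  M1 stuck-at-0: output 1 ✗
  M1 stuck-at-1: output 0 ✓
  M2 stuck-at-0: output 0 ✓
  M2 stuck-at-1: output 1 ✗
  M3 stuck-at-0: output 0 ✓
  M3 stuck-at-1: output 1 ✗
Consistent faults: {M0 stuck-at-0, M1 stuck-at-1, M2 stuck-at-0, M3 stuck-at-0} — 4 in all.

4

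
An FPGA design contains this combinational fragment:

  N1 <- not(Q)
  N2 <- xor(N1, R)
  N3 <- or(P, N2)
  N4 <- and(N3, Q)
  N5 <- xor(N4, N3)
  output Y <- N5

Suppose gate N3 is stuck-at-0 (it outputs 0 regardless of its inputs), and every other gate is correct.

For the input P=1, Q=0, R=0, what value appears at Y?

Propagate with N3 forced: N1=1, N2=1, N3=0 [stuck-at-0], N4=0, N5=0.
So Y = 0. (Without the fault it would be 1.)

0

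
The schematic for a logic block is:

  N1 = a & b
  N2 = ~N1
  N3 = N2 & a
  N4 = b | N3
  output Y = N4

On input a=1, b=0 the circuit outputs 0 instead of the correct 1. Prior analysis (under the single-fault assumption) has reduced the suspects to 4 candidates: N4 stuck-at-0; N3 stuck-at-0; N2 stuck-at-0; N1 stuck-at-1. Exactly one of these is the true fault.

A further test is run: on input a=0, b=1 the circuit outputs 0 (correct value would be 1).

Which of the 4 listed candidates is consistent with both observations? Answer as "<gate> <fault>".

Evaluate each candidate on input a=0, b=1:
  N4 stuck-at-0: N1=0, N2=1, N3=0, N4=0 [stuck-at-0] → 0 — matches
  N3 stuck-at-0: N1=0, N2=1, N3=0 [stuck-at-0], N4=1 → 1 — eliminated
  N2 stuck-at-0: N1=0, N2=0 [stuck-at-0], N3=0, N4=1 → 1 — eliminated
  N1 stuck-at-1: N1=1 [stuck-at-1], N2=0, N3=0, N4=1 → 1 — eliminated
Only N4 stuck-at-0 reproduces the observed 0.

N4 stuck-at-0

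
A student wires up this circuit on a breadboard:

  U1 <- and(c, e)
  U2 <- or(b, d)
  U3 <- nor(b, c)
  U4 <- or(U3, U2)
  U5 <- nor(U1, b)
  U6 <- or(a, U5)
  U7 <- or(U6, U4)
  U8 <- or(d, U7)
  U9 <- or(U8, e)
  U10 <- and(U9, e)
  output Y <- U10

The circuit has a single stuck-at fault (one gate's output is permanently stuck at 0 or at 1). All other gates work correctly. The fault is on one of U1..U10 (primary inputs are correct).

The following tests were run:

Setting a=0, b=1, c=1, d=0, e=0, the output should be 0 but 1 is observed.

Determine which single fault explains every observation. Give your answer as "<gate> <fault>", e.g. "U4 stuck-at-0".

Fault-free values for test 1 (a=0, b=1, c=1, d=0, e=0): U1=0, U2=1, U3=0, U4=1, U5=0, U6=0, U7=1, U8=1, U9=1, U10=0, giving Y=0. Observed 1.
Test 1: faults giving observed 1 are {U10 stuck-at-1}.
Only U10 stuck-at-1 is consistent with every test.

U10 stuck-at-1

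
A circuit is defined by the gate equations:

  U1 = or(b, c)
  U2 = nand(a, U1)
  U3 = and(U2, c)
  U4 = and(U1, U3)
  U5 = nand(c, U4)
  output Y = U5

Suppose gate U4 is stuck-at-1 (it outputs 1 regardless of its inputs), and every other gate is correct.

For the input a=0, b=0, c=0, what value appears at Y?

1

Propagate with U4 forced: U1=0, U2=1, U3=0, U4=1 [stuck-at-1], U5=1.
So Y = 1. (Same as the fault-free value — the fault is masked on this input.)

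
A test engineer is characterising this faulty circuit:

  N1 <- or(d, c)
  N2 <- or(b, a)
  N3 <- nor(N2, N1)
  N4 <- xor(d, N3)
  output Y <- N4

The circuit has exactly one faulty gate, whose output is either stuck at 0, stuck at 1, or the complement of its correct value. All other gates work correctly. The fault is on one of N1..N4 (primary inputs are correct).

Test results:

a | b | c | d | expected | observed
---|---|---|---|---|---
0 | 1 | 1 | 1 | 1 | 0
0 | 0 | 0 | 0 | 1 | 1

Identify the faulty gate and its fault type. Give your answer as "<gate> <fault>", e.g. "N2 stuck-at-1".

N3 stuck-at-1

Fault-free values for test 1 (a=0, b=1, c=1, d=1): N1=1, N2=1, N3=0, N4=1, giving Y=1. Observed 0.
Test 1: faults giving observed 0 are {N3 stuck-at-1, N3 inverted output, N4 stuck-at-0, N4 inverted output}.
Test 2 (a=0, b=0, c=0, d=0): fault-free N1=0, N2=0, N3=1, N4=1 → 1; observed 1. Eliminates N3 inverted output, N4 stuck-at-0, N4 inverted output.
Only N3 stuck-at-1 is consistent with every test.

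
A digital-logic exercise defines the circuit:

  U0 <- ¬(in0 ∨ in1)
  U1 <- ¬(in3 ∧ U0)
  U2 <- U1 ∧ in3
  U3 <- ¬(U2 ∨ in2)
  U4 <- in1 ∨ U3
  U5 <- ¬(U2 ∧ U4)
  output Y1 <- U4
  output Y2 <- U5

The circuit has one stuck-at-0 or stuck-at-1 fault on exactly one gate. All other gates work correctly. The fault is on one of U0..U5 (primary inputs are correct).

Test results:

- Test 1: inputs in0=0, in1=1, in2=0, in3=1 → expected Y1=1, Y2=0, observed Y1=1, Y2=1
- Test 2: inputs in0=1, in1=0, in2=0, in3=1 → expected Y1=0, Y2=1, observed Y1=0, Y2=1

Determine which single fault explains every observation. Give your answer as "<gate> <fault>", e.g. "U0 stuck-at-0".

Fault-free values for test 1 (in0=0, in1=1, in2=0, in3=1): U0=0, U1=1, U2=1, U3=0, U4=1, U5=0, giving Y1=1, Y2=0. Observed Y1=1, Y2=1.
Test 1: faults giving observed Y1=1, Y2=1 are {U0 stuck-at-1, U1 stuck-at-0, U2 stuck-at-0, U5 stuck-at-1}.
Test 2 (in0=1, in1=0, in2=0, in3=1): fault-free U0=0, U1=1, U2=1, U3=0, U4=0, U5=1 → Y1=0, Y2=1; observed Y1=0, Y2=1. Eliminates U0 stuck-at-1, U1 stuck-at-0, U2 stuck-at-0.
Only U5 stuck-at-1 is consistent with every test.

U5 stuck-at-1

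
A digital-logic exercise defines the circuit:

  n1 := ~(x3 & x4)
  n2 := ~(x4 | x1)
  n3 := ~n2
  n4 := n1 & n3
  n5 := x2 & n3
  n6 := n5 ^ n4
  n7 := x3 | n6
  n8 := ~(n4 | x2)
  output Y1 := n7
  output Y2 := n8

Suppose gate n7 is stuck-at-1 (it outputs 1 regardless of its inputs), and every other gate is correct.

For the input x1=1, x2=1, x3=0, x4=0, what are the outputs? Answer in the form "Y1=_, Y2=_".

Y1=1, Y2=0

Propagate with n7 forced: n1=1, n2=0, n3=1, n4=1, n5=1, n6=0, n7=1 [stuck-at-1], n8=0.
So the outputs are Y1=1, Y2=0. (Without the fault they would be Y1=0, Y2=0.)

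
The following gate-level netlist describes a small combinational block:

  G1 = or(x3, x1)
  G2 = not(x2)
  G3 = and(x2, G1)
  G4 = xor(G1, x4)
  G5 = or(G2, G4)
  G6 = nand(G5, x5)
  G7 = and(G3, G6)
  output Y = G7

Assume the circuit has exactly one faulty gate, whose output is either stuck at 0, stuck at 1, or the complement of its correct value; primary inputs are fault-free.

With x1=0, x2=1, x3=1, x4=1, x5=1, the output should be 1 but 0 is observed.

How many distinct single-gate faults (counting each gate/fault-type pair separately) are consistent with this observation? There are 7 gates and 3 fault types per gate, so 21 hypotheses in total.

Fault-free: G1=1, G2=0, G3=1, G4=0, G5=0, G6=1, G7=1 → 1. Observed 0.
  G1: stuck-at-0, inverted output ✓; others ✗
  G2: stuck-at-1, inverted output ✓; others ✗
  G3: stuck-at-0, inverted output ✓; others ✗
  G4: stuck-at-1, inverted output ✓; others ✗
  G5: stuck-at-1, inverted output ✓; others ✗
  G6: stuck-at-0, inverted output ✓; others ✗
  G7: stuck-at-0, inverted output ✓; others ✗
Consistent faults: {G1 stuck-at-0, G1 inverted output, G2 stuck-at-1, G2 inverted output, G3 stuck-at-0, G3 inverted output, G4 stuck-at-1, G4 inverted output, G5 stuck-at-1, G5 inverted output, G6 stuck-at-0, G6 inverted output, G7 stuck-at-0, G7 inverted output} — 14 in all.

14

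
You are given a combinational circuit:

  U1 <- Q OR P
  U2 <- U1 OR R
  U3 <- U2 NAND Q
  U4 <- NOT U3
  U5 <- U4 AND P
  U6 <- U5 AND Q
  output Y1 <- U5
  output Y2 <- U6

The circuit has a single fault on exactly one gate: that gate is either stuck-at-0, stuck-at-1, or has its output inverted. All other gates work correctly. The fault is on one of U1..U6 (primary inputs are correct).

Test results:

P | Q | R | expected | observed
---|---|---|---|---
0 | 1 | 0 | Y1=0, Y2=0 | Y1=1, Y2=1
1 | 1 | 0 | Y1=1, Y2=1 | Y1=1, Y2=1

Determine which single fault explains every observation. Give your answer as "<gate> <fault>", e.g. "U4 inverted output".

U5 stuck-at-1

Fault-free values for test 1 (P=0, Q=1, R=0): U1=1, U2=1, U3=0, U4=1, U5=0, U6=0, giving Y1=0, Y2=0. Observed Y1=1, Y2=1.
Test 1: faults giving observed Y1=1, Y2=1 are {U5 stuck-at-1, U5 inverted output}.
Test 2 (P=1, Q=1, R=0): fault-free U1=1, U2=1, U3=0, U4=1, U5=1, U6=1 → Y1=1, Y2=1; observed Y1=1, Y2=1. Eliminates U5 inverted output.
Only U5 stuck-at-1 is consistent with every test.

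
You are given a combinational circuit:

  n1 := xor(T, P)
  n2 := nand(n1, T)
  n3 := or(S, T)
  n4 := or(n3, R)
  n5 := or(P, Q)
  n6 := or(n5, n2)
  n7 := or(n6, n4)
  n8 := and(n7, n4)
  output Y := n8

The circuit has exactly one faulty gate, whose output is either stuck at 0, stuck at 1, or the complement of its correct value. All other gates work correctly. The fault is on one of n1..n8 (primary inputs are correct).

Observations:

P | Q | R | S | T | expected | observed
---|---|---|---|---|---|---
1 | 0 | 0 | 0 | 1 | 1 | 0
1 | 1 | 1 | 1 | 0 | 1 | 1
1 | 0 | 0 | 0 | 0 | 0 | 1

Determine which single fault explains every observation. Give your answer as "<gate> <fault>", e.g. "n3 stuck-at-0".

Fault-free values for test 1 (P=1, Q=0, R=0, S=0, T=1): n1=0, n2=1, n3=1, n4=1, n5=1, n6=1, n7=1, n8=1, giving Y=1. Observed 0.
Test 1: faults giving observed 0 are {n3 stuck-at-0, n3 inverted output, n4 stuck-at-0, n4 inverted output, n7 stuck-at-0, n7 inverted output, n8 stuck-at-0, n8 inverted output}.
Test 2 (P=1, Q=1, R=1, S=1, T=0): fault-free n1=1, n2=1, n3=1, n4=1, n5=1, n6=1, n7=1, n8=1 → 1; observed 1. Eliminates n4 stuck-at-0, n4 inverted output, n7 stuck-at-0, n7 inverted output, n8 stuck-at-0, n8 inverted output.
Test 3 (P=1, Q=0, R=0, S=0, T=0): fault-free n1=1, n2=1, n3=0, n4=0, n5=1, n6=1, n7=1, n8=0 → 0; observed 1. Eliminates n3 stuck-at-0.
Only n3 inverted output is consistent with every test.

n3 inverted output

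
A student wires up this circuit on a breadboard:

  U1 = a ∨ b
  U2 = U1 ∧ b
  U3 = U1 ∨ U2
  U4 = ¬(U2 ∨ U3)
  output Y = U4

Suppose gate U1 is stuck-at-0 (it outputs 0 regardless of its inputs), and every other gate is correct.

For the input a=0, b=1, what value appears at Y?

Propagate with U1 forced: U1=0 [stuck-at-0], U2=0, U3=0, U4=1.
So Y = 1. (Without the fault it would be 0.)

1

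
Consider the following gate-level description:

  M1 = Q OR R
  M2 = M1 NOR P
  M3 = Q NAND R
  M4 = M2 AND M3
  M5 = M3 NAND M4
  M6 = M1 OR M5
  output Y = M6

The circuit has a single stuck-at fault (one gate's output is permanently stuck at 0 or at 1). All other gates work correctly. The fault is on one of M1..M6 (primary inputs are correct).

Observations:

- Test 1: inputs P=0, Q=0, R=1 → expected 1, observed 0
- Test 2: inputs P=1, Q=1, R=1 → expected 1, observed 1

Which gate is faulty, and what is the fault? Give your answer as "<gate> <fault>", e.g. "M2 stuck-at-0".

M1 stuck-at-0

Fault-free values for test 1 (P=0, Q=0, R=1): M1=1, M2=0, M3=1, M4=0, M5=1, M6=1, giving Y=1. Observed 0.
Test 1: faults giving observed 0 are {M1 stuck-at-0, M6 stuck-at-0}.
Test 2 (P=1, Q=1, R=1): fault-free M1=1, M2=0, M3=0, M4=0, M5=1, M6=1 → 1; observed 1. Eliminates M6 stuck-at-0.
Only M1 stuck-at-0 is consistent with every test.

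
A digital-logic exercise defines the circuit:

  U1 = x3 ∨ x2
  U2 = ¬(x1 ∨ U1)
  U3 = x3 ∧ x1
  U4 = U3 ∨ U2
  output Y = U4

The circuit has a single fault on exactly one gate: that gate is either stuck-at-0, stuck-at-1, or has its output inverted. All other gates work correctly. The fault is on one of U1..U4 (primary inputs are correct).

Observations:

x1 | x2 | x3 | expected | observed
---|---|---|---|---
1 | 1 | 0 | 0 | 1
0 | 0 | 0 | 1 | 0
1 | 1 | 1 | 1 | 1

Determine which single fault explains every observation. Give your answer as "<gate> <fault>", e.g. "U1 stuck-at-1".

Fault-free values for test 1 (x1=1, x2=1, x3=0): U1=1, U2=0, U3=0, U4=0, giving Y=0. Observed 1.
Test 1: faults giving observed 1 are {U2 stuck-at-1, U2 inverted output, U3 stuck-at-1, U3 inverted output, U4 stuck-at-1, U4 inverted output}.
Test 2 (x1=0, x2=0, x3=0): fault-free U1=0, U2=1, U3=0, U4=1 → 1; observed 0. Eliminates U2 stuck-at-1, U3 stuck-at-1, U3 inverted output, U4 stuck-at-1.
Test 3 (x1=1, x2=1, x3=1): fault-free U1=1, U2=0, U3=1, U4=1 → 1; observed 1. Eliminates U4 inverted output.
Only U2 inverted output is consistent with every test.

U2 inverted output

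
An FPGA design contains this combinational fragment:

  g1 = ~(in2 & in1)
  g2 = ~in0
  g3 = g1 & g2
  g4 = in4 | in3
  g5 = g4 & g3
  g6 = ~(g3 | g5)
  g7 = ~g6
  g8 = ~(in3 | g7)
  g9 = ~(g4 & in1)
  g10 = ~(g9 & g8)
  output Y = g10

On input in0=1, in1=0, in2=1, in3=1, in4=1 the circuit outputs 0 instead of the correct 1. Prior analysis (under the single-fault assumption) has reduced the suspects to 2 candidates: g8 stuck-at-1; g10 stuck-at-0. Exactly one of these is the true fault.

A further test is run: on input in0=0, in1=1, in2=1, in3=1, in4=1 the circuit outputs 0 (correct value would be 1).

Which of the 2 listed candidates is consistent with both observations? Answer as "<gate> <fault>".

Evaluate each candidate on input in0=0, in1=1, in2=1, in3=1, in4=1:
  g8 stuck-at-1: g1=0, g2=1, g3=0, g4=1, g5=0, g6=1, g7=0, g8=1 [stuck-at-1], g9=0, g10=1 → 1 — eliminated
  g10 stuck-at-0: g1=0, g2=1, g3=0, g4=1, g5=0, g6=1, g7=0, g8=0, g9=0, g10=0 [stuck-at-0] → 0 — matches
Only g10 stuck-at-0 reproduces the observed 0.

g10 stuck-at-0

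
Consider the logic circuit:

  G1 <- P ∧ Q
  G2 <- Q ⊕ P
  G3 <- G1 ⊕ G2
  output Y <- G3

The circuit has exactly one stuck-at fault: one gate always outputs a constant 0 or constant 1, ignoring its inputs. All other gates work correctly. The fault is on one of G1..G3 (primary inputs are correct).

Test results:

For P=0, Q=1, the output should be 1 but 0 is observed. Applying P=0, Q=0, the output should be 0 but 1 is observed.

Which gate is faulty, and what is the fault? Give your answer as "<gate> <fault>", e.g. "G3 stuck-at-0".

G1 stuck-at-1

Fault-free values for test 1 (P=0, Q=1): G1=0, G2=1, G3=1, giving Y=1. Observed 0.
Test 1: faults giving observed 0 are {G1 stuck-at-1, G2 stuck-at-0, G3 stuck-at-0}.
Test 2 (P=0, Q=0): fault-free G1=0, G2=0, G3=0 → 0; observed 1. Eliminates G2 stuck-at-0, G3 stuck-at-0.
Only G1 stuck-at-1 is consistent with every test.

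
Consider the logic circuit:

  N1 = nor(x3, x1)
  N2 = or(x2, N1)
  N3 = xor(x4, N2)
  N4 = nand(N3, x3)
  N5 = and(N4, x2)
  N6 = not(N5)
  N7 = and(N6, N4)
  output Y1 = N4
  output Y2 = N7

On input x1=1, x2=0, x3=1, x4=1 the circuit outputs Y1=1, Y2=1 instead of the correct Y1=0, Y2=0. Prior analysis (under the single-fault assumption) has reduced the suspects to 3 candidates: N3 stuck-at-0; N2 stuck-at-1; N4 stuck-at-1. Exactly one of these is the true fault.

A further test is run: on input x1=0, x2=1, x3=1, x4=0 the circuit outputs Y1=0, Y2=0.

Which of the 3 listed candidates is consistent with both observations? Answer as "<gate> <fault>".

N2 stuck-at-1

Evaluate each candidate on input x1=0, x2=1, x3=1, x4=0:
  N3 stuck-at-0: N1=0, N2=1, N3=0 [stuck-at-0], N4=1, N5=1, N6=0, N7=0 → Y1=1, Y2=0 — eliminated
  N2 stuck-at-1: N1=0, N2=1 [stuck-at-1], N3=1, N4=0, N5=0, N6=1, N7=0 → Y1=0, Y2=0 — matches
  N4 stuck-at-1: N1=0, N2=1, N3=1, N4=1 [stuck-at-1], N5=1, N6=0, N7=0 → Y1=1, Y2=0 — eliminated
Only N2 stuck-at-1 reproduces the observed Y1=0, Y2=0.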